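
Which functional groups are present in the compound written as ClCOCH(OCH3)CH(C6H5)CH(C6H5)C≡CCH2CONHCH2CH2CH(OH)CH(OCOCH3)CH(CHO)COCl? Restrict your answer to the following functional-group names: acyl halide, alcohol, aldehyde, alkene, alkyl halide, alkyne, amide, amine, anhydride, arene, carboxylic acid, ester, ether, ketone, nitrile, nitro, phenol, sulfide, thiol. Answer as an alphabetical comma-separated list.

acyl halide, alcohol, aldehyde, alkyne, amide, arene, ester, ether

Reading the structure from left to right:
  ClCO: –C(=O)Cl: carbonyl C bonded to C and to a halogen → acyl halide (not alkyl halide).
  CH(OCH3): pendant –OCH3: C–O–C with sp³ C, no adjacent C=O → ether.
  CH(C6H5): pendant –C6H5: benzene ring → arene.
  CH(C6H5): pendant –C6H5: benzene ring → arene.
  C≡C: C≡C triple bond → alkyne.
  CH2CONHCH2: –C(=O)–N– linkage → amide (the N is not an amine).
  CH(OH): –OH on an sp³ carbon → alcohol (secondary).
  CH(OCOCH3): pendant –OC(=O)CH3: an acyloxy group → ester.
  CH(CHO): pendant –CHO: carbonyl C bonded to C and H → aldehyde.
  COCl: –C(=O)Cl: carbonyl C bonded to C and to a halogen → acyl halide (not alkyl halide).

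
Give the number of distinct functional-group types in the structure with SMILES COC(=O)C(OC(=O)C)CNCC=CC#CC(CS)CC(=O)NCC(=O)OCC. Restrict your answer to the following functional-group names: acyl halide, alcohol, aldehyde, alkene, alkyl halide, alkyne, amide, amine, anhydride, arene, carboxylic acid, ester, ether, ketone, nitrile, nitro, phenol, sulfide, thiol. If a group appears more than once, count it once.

6

Reading the structure from left to right:
  CH3OOC: CH3O–C(=O)–: carbonyl C bonded to C and to –OCH3 → ester (not ketone + ether).
  CH(OCOCH3): pendant –OC(=O)CH3: an acyloxy group → ester.
  CH2NHCH2: C–N–C with sp³ carbons and no adjacent C=O → amine (secondary).
  CH=CH: C=C double bond → alkene.
  C≡C: C≡C triple bond → alkyne.
  CH(CH2SH): pendant –CH2SH → thiol.
  CH2CONHCH2: –C(=O)–N– linkage → amide (the N is not an amine).
  COOCH2CH3: –C(=O)OCH2CH3: carbonyl C bonded to C and to –OEt → ester.
Distinct types present: alkene, alkyne, amide, amine, ester, thiol.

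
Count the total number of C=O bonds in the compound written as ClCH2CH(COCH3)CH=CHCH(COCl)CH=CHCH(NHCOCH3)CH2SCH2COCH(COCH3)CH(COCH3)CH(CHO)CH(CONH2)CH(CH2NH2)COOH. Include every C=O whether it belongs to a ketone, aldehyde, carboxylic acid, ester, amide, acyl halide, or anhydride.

CH(COCH3): ketone, 1 C=O (running total 1).
CH(COCl): acyl halide, 1 C=O (running total 2).
CH(NHCOCH3): amide, 1 C=O (running total 3).
CO: ketone, 1 C=O (running total 4).
CH(COCH3): ketone, 1 C=O (running total 5).
CH(COCH3): ketone, 1 C=O (running total 6).
CH(CHO): aldehyde, 1 C=O (running total 7).
CH(CONH2): amide, 1 C=O (running total 8).
COOH: carboxylic acid, 1 C=O (running total 9).

9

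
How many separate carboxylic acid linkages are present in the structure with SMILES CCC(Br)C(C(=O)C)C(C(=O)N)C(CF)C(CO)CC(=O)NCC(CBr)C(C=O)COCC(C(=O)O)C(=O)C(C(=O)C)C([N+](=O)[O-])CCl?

1

halogen on an sp³ carbon → alkyl halide.
pendant –COCH3: carbonyl C bonded to two carbons → ketone.
pendant –CONH2: carbonyl C bonded to C and N → amide.
pendant –CH2X: halogen on sp³ carbon → alkyl halide.
pendant –CH2OH on an sp³ backbone C → alcohol.
–C(=O)–N– linkage → amide (the N is not an amine).
pendant –CH2X: halogen on sp³ carbon → alkyl halide.
pendant –CHO: carbonyl C bonded to C and H → aldehyde.
C–O–C with sp³ carbons on both sides and no adjacent C=O → ether.
pendant –COOH: carbonyl C bonded to C and –OH → carboxylic acid.
–C(=O)– with carbon on both sides → ketone.
pendant –COCH3: carbonyl C bonded to two carbons → ketone.
–NO2 on an sp³ carbon → nitro (the N=O is not a carbonyl).
halogen on an sp³ carbon → alkyl halide.
Carboxylic acid appears at: CH(COOH) → 1.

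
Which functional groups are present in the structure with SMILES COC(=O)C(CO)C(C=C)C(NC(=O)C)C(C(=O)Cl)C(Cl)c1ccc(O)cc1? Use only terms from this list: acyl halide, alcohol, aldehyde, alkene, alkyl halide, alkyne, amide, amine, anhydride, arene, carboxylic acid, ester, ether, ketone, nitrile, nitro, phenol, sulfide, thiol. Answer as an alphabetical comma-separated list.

acyl halide, alcohol, alkene, alkyl halide, amide, arene, ester, phenol

CH3O–C(=O)–: carbonyl C bonded to C and to –OCH3 → ester (not ketone + ether).
pendant –CH2OH on an sp³ backbone C → alcohol.
pendant –CH=CH2: C=C double bond → alkene.
pendant –NHC(=O)CH3: N bonded to a carbonyl → amide (not amine).
pendant –C(=O)X: carbonyl C bonded to C and halogen → acyl halide.
halogen on an sp³ carbon → alkyl halide.
–OH attached directly to an aromatic ring → phenol (not alcohol); the ring itself is an arene.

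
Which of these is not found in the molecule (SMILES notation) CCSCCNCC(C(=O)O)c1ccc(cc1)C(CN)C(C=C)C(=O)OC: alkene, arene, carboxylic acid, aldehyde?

aldehyde

carboxylic acid: present (CH(COOH) — pendant –COOH: carbonyl C bonded to C and –OH → carboxylic acid).
arene: present (C6H4 — para-disubstituted benzene ring → arene).
alkene: present (CH(CH=CH2) — pendant –CH=CH2: C=C double bond → alkene).
aldehyde: absent. In CH(COOH), the carbonyl carbon bears –OH, not –H, so it is a carboxylic acid.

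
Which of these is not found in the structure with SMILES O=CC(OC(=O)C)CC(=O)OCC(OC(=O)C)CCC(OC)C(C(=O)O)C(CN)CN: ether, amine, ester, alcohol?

ether: present (CH(OCH3) — pendant –OCH3: C–O–C with sp³ C, no adjacent C=O → ether).
amine: present (CH(CH2NH2) — pendant –CH2NH2: N on sp³ C, no adjacent C=O → amine).
ester: present (CH(OCOCH3) — pendant –OC(=O)CH3: an acyloxy group → ester).
alcohol: absent. In CH(COOH), the –OH sits on a carbonyl carbon, making it part of a carboxylic acid, not an alcohol.

alcohol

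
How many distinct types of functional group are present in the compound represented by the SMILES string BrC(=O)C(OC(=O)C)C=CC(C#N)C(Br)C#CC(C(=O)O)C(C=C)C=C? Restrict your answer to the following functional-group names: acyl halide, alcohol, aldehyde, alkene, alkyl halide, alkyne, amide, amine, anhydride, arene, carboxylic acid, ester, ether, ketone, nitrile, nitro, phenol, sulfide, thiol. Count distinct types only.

Working along the chain:
  BrCO: –C(=O)Br: carbonyl C bonded to C and to a halogen → acyl halide (not alkyl halide).
  CH(OCOCH3): pendant –OC(=O)CH3: an acyloxy group → ester.
  CH=CH: C=C double bond → alkene.
  CH(CN): pendant –C≡N: nitrile.
  CH(Br): halogen on an sp³ carbon → alkyl halide.
  C≡C: C≡C triple bond → alkyne.
  CH(COOH): pendant –COOH: carbonyl C bonded to C and –OH → carboxylic acid.
  CH(CH=CH2): pendant –CH=CH2: C=C double bond → alkene.
  CH=CH2: C=C double bond → alkene.
Distinct types present: acyl halide, alkene, alkyl halide, alkyne, carboxylic acid, ester, nitrile.

7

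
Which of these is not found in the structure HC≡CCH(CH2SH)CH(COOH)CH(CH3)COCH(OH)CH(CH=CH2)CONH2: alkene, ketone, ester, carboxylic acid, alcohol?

carboxylic acid: present (CH(COOH) — pendant –COOH: carbonyl C bonded to C and –OH → carboxylic acid).
ketone: present (CO — –C(=O)– with carbon on both sides → ketone).
alkene: present (CH(CH=CH2) — pendant –CH=CH2: C=C double bond → alkene).
alcohol: present (CH(OH) — –OH on an sp³ carbon → alcohol (secondary)).
ester: no segment matches this pattern.

ester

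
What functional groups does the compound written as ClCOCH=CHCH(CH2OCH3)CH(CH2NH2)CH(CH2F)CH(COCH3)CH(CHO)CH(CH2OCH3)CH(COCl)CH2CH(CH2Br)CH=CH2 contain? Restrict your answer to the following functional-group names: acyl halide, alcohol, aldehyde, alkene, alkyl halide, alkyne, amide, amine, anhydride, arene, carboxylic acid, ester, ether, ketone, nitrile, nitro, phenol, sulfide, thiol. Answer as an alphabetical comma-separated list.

acyl halide, aldehyde, alkene, alkyl halide, amine, ether, ketone

Taking each segment in turn:
  ClCO: –C(=O)Cl: carbonyl C bonded to C and to a halogen → acyl halide (not alkyl halide).
  CH=CH: C=C double bond → alkene.
  CH(CH2OCH3): pendant –CH2OCH3: C–O–C linkage → ether.
  CH(CH2NH2): pendant –CH2NH2: N on sp³ C, no adjacent C=O → amine.
  CH(CH2F): pendant –CH2X: halogen on sp³ carbon → alkyl halide.
  CH(COCH3): pendant –COCH3: carbonyl C bonded to two carbons → ketone.
  CH(CHO): pendant –CHO: carbonyl C bonded to C and H → aldehyde.
  CH(CH2OCH3): pendant –CH2OCH3: C–O–C linkage → ether.
  CH(COCl): pendant –C(=O)X: carbonyl C bonded to C and halogen → acyl halide.
  CH(CH2Br): pendant –CH2X: halogen on sp³ carbon → alkyl halide.
  CH=CH2: C=C double bond → alkene.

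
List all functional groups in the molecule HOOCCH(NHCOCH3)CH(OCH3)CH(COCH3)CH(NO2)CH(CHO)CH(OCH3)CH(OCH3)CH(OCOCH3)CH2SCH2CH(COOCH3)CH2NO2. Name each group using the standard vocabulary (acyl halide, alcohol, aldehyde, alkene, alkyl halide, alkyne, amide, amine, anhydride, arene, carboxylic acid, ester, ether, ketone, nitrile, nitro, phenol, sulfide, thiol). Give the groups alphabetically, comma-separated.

aldehyde, amide, carboxylic acid, ester, ether, ketone, nitro, sulfide

Working along the chain:
  HOOC: –COOH: carbonyl C bonded to –OH and C → carboxylic acid (the –OH is not a separate alcohol).
  CH(NHCOCH3): pendant –NHC(=O)CH3: N bonded to a carbonyl → amide (not amine).
  CH(OCH3): pendant –OCH3: C–O–C with sp³ C, no adjacent C=O → ether.
  CH(COCH3): pendant –COCH3: carbonyl C bonded to two carbons → ketone.
  CH(NO2): –NO2 on an sp³ carbon → nitro (the N=O is not a carbonyl).
  CH(CHO): pendant –CHO: carbonyl C bonded to C and H → aldehyde.
  CH(OCH3): pendant –OCH3: C–O–C with sp³ C, no adjacent C=O → ether.
  CH(OCH3): pendant –OCH3: C–O–C with sp³ C, no adjacent C=O → ether.
  CH(OCOCH3): pendant –OC(=O)CH3: an acyloxy group → ester.
  CH2SCH2: C–S–C linkage → sulfide (thioether).
  CH(COOCH3): pendant –COOCH3: carbonyl C bonded to C and –OCH3 → ester.
  CH2NO2: –NO2 on carbon → nitro group.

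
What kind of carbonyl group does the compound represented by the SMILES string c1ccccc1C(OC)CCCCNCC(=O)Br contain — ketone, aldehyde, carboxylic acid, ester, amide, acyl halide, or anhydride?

The carbonyl is in the COBr segment: –C(=O)Br: carbonyl C bonded to C and to a halogen → acyl halide (not alkyl halide).

acyl halide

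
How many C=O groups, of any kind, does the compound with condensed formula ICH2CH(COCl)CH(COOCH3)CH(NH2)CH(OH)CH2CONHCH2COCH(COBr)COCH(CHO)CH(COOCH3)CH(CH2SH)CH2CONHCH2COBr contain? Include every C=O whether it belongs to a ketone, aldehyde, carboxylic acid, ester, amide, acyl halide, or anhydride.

10

CH(COCl): acyl halide, 1 C=O (running total 1).
CH(COOCH3): ester, 1 C=O (running total 2).
CH2CONHCH2: amide, 1 C=O (running total 3).
CO: ketone, 1 C=O (running total 4).
CH(COBr): acyl halide, 1 C=O (running total 5).
CO: ketone, 1 C=O (running total 6).
CH(CHO): aldehyde, 1 C=O (running total 7).
CH(COOCH3): ester, 1 C=O (running total 8).
CH2CONHCH2: amide, 1 C=O (running total 9).
COBr: acyl halide, 1 C=O (running total 10).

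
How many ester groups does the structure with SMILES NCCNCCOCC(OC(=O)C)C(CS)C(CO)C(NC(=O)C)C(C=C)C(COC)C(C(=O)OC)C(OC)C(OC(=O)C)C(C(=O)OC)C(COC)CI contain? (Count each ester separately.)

4

–NH2 on an sp³ carbon with no adjacent C=O → amine.
C–N–C with sp³ carbons and no adjacent C=O → amine (secondary).
C–O–C with sp³ carbons on both sides and no adjacent C=O → ether.
pendant –OC(=O)CH3: an acyloxy group → ester.
pendant –CH2SH → thiol.
pendant –CH2OH on an sp³ backbone C → alcohol.
pendant –NHC(=O)CH3: N bonded to a carbonyl → amide (not amine).
pendant –CH=CH2: C=C double bond → alkene.
pendant –CH2OCH3: C–O–C linkage → ether.
pendant –COOCH3: carbonyl C bonded to C and –OCH3 → ester.
pendant –OCH3: C–O–C with sp³ C, no adjacent C=O → ether.
pendant –OC(=O)CH3: an acyloxy group → ester.
pendant –COOCH3: carbonyl C bonded to C and –OCH3 → ester.
pendant –CH2OCH3: C–O–C linkage → ether.
halogen on an sp³ carbon → alkyl halide.
Ester appears at: CH(OCOCH3), CH(COOCH3), CH(OCOCH3), CH(COOCH3) → 4.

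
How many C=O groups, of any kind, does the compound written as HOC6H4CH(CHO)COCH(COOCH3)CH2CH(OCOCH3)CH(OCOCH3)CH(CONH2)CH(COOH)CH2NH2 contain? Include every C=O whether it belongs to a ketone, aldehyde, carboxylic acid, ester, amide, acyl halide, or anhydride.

7

CH(CHO): aldehyde, 1 C=O (running total 1).
CO: ketone, 1 C=O (running total 2).
CH(COOCH3): ester, 1 C=O (running total 3).
CH(OCOCH3): ester, 1 C=O (running total 4).
CH(OCOCH3): ester, 1 C=O (running total 5).
CH(CONH2): amide, 1 C=O (running total 6).
CH(COOH): carboxylic acid, 1 C=O (running total 7).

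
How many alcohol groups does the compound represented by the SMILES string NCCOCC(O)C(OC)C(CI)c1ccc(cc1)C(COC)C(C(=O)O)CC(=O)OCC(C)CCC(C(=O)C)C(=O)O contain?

1

Working along the chain:
  H2NCH2: –NH2 on an sp³ carbon with no adjacent C=O → amine.
  CH2OCH2: C–O–C with sp³ carbons on both sides and no adjacent C=O → ether.
  CH(OH): –OH on an sp³ carbon → alcohol (secondary).
  CH(OCH3): pendant –OCH3: C–O–C with sp³ C, no adjacent C=O → ether.
  CH(CH2I): pendant –CH2X: halogen on sp³ carbon → alkyl halide.
  C6H4: para-disubstituted benzene ring → arene.
  CH(CH2OCH3): pendant –CH2OCH3: C–O–C linkage → ether.
  CH(COOH): pendant –COOH: carbonyl C bonded to C and –OH → carboxylic acid.
  CH2COOCH2: –C(=O)–O–C with C on the carbonyl side → ester.
  CH(COCH3): pendant –COCH3: carbonyl C bonded to two carbons → ketone.
  COOH: –COOH: carbonyl C bonded to –OH and C → carboxylic acid (the –OH is not a separate alcohol).
Alcohol appears at: CH(OH) → 1.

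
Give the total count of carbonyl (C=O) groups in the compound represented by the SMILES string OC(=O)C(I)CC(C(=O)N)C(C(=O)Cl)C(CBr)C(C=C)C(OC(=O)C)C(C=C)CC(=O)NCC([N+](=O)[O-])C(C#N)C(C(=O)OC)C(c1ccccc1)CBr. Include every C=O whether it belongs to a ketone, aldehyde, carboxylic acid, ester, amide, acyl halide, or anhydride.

6

HOOC: carboxylic acid, 1 C=O (running total 1).
CH(CONH2): amide, 1 C=O (running total 2).
CH(COCl): acyl halide, 1 C=O (running total 3).
CH(OCOCH3): ester, 1 C=O (running total 4).
CH2CONHCH2: amide, 1 C=O (running total 5).
CH(COOCH3): ester, 1 C=O (running total 6).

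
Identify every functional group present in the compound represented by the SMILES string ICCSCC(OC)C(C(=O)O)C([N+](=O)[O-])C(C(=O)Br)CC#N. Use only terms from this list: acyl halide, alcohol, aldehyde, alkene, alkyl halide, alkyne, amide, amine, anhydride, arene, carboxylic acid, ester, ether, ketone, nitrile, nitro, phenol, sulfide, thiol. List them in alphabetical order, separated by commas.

acyl halide, alkyl halide, carboxylic acid, ether, nitrile, nitro, sulfide

Working along the chain:
  ICH2: halogen on an sp³ carbon → alkyl halide.
  CH2SCH2: C–S–C linkage → sulfide (thioether).
  CH(OCH3): pendant –OCH3: C–O–C with sp³ C, no adjacent C=O → ether.
  CH(COOH): pendant –COOH: carbonyl C bonded to C and –OH → carboxylic acid.
  CH(NO2): –NO2 on an sp³ carbon → nitro (the N=O is not a carbonyl).
  CH(COBr): pendant –C(=O)X: carbonyl C bonded to C and halogen → acyl halide.
  CN: –C≡N: carbon triple-bonded to nitrogen → nitrile.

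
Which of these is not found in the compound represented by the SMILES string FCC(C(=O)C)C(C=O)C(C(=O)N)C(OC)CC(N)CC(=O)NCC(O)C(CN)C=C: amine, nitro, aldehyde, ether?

ether: present (CH(OCH3) — pendant –OCH3: C–O–C with sp³ C, no adjacent C=O → ether).
amine: present (CH(NH2) — –NH2 on an sp³ carbon with no adjacent C=O → amine).
aldehyde: present (CH(CHO) — pendant –CHO: carbonyl C bonded to C and H → aldehyde).
nitro: no segment matches this pattern.

nitro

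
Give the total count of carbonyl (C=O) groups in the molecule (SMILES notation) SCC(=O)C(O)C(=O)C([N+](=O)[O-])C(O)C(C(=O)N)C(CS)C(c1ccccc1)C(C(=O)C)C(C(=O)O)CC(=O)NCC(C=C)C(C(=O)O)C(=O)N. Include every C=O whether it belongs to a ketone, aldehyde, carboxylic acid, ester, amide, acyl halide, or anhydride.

CO: ketone, 1 C=O (running total 1).
CO: ketone, 1 C=O (running total 2).
CH(CONH2): amide, 1 C=O (running total 3).
CH(COCH3): ketone, 1 C=O (running total 4).
CH(COOH): carboxylic acid, 1 C=O (running total 5).
CH2CONHCH2: amide, 1 C=O (running total 6).
CH(COOH): carboxylic acid, 1 C=O (running total 7).
CONH2: amide, 1 C=O (running total 8).

8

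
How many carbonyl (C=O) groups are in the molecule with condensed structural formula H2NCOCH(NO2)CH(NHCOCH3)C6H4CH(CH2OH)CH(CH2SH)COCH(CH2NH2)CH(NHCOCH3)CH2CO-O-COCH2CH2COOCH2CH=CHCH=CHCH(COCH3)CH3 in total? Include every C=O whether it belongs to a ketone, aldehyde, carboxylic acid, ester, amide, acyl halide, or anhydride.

H2NCO: amide, 1 C=O (running total 1).
CH(NHCOCH3): amide, 1 C=O (running total 2).
CO: ketone, 1 C=O (running total 3).
CH(NHCOCH3): amide, 1 C=O (running total 4).
CH2CO-O-COCH2: anhydride, 2 C=O (running total 6).
CH2COOCH2: ester, 1 C=O (running total 7).
CH(COCH3): ketone, 1 C=O (running total 8).

8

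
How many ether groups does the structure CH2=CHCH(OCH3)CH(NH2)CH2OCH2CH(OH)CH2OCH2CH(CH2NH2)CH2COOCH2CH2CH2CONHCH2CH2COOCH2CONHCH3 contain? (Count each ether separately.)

3

C=C double bond → alkene.
pendant –OCH3: C–O–C with sp³ C, no adjacent C=O → ether.
–NH2 on an sp³ carbon with no adjacent C=O → amine.
C–O–C with sp³ carbons on both sides and no adjacent C=O → ether.
–OH on an sp³ carbon → alcohol (secondary).
C–O–C with sp³ carbons on both sides and no adjacent C=O → ether.
pendant –CH2NH2: N on sp³ C, no adjacent C=O → amine.
–C(=O)–O–C with C on the carbonyl side → ester.
–C(=O)–N– linkage → amide (the N is not an amine).
–C(=O)–O–C with C on the carbonyl side → ester.
–C(=O)NHCH3: carbonyl C bonded to C and to N → amide (the N is not an amine).
Ether appears at: CH(OCH3), CH2OCH2, CH2OCH2 → 3.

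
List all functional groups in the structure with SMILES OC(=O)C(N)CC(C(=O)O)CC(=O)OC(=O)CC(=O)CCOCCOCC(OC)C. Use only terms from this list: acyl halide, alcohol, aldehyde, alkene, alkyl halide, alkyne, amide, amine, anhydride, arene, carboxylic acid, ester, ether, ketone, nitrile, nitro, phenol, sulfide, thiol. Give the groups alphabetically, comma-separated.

–COOH: carbonyl C bonded to –OH and C → carboxylic acid (the –OH is not a separate alcohol).
–NH2 on an sp³ carbon with no adjacent C=O → amine.
pendant –COOH: carbonyl C bonded to C and –OH → carboxylic acid.
two acyl groups sharing one oxygen, –C(=O)–O–C(=O)– → anhydride.
–C(=O)– with carbon on both sides → ketone.
C–O–C with sp³ carbons on both sides and no adjacent C=O → ether.
C–O–C with sp³ carbons on both sides and no adjacent C=O → ether.
pendant –OCH3: C–O–C with sp³ C, no adjacent C=O → ether.

amine, anhydride, carboxylic acid, ether, ketone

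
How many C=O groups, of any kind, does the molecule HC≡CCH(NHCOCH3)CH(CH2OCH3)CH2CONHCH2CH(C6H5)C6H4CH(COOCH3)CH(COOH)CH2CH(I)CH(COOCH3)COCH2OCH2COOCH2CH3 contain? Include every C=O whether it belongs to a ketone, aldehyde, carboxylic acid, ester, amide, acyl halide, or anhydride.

7

CH(NHCOCH3): amide, 1 C=O (running total 1).
CH2CONHCH2: amide, 1 C=O (running total 2).
CH(COOCH3): ester, 1 C=O (running total 3).
CH(COOH): carboxylic acid, 1 C=O (running total 4).
CH(COOCH3): ester, 1 C=O (running total 5).
CO: ketone, 1 C=O (running total 6).
COOCH2CH3: ester, 1 C=O (running total 7).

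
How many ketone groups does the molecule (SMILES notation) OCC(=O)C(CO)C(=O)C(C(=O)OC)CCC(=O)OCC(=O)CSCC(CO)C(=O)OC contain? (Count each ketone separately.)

3

Reading the structure from left to right:
  HOCH2: HO– on an sp³ carbon → alcohol.
  CO: –C(=O)– with carbon on both sides → ketone.
  CH(CH2OH): pendant –CH2OH on an sp³ backbone C → alcohol.
  CO: –C(=O)– with carbon on both sides → ketone.
  CH(COOCH3): pendant –COOCH3: carbonyl C bonded to C and –OCH3 → ester.
  CH2COOCH2: –C(=O)–O–C with C on the carbonyl side → ester.
  CO: –C(=O)– with carbon on both sides → ketone.
  CH2SCH2: C–S–C linkage → sulfide (thioether).
  CH(CH2OH): pendant –CH2OH on an sp³ backbone C → alcohol.
  COOCH3: –C(=O)OCH3: carbonyl C bonded to C and to –OCH3 → ester (not ketone + ether).
Ketone appears at: CO, CO, CO → 3.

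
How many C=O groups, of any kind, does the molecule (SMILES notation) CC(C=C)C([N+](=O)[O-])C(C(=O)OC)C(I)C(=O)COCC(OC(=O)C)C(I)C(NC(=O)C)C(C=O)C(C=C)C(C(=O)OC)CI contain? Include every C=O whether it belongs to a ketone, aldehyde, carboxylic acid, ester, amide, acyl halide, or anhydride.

CH(COOCH3): ester, 1 C=O (running total 1).
CO: ketone, 1 C=O (running total 2).
CH(OCOCH3): ester, 1 C=O (running total 3).
CH(NHCOCH3): amide, 1 C=O (running total 4).
CH(CHO): aldehyde, 1 C=O (running total 5).
CH(COOCH3): ester, 1 C=O (running total 6).

6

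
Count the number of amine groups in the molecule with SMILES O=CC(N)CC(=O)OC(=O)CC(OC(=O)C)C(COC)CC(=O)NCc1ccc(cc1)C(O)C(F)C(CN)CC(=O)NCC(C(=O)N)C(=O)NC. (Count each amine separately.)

Working along the chain:
  OHC: terminal –CHO: carbonyl C bonded to H and C → aldehyde.
  CH(NH2): –NH2 on an sp³ carbon with no adjacent C=O → amine.
  CH2CO-O-COCH2: two acyl groups sharing one oxygen, –C(=O)–O–C(=O)– → anhydride.
  CH(OCOCH3): pendant –OC(=O)CH3: an acyloxy group → ester.
  CH(CH2OCH3): pendant –CH2OCH3: C–O–C linkage → ether.
  CH2CONHCH2: –C(=O)–N– linkage → amide (the N is not an amine).
  C6H4: para-disubstituted benzene ring → arene.
  CH(OH): –OH on an sp³ carbon → alcohol (secondary).
  CH(F): halogen on an sp³ carbon → alkyl halide.
  CH(CH2NH2): pendant –CH2NH2: N on sp³ C, no adjacent C=O → amine.
  CH2CONHCH2: –C(=O)–N– linkage → amide (the N is not an amine).
  CH(CONH2): pendant –CONH2: carbonyl C bonded to C and N → amide.
  CONHCH3: –C(=O)NHCH3: carbonyl C bonded to C and to N → amide (the N is not an amine).
Amine appears at: CH(NH2), CH(CH2NH2) → 2.

2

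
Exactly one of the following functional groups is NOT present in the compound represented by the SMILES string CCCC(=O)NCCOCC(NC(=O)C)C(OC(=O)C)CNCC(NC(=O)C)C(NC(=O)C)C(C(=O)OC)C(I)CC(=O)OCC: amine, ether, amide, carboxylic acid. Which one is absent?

ether: present (CH2OCH2 — C–O–C with sp³ carbons on both sides and no adjacent C=O → ether).
amine: present (CH2NHCH2 — C–N–C with sp³ carbons and no adjacent C=O → amine (secondary)).
amide: present (CH2CONHCH2 — –C(=O)–N– linkage → amide (the N is not an amine)).
carboxylic acid: absent. In each of CH(OCOCH3), CH(COOCH3) and CH2COOCH2, the acyl oxygen is bonded to carbon (–O–C), not to H, so this is an ester. In each of CH2CONHCH2 and CH(NHCOCH3), the carbonyl is bonded to nitrogen, not to –OH; that is an amide.

carboxylic acid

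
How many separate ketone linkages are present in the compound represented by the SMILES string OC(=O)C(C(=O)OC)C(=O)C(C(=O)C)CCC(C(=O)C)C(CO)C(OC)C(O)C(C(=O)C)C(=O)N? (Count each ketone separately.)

4

–COOH: carbonyl C bonded to –OH and C → carboxylic acid (the –OH is not a separate alcohol).
pendant –COOCH3: carbonyl C bonded to C and –OCH3 → ester.
–C(=O)– with carbon on both sides → ketone.
pendant –COCH3: carbonyl C bonded to two carbons → ketone.
pendant –COCH3: carbonyl C bonded to two carbons → ketone.
pendant –CH2OH on an sp³ backbone C → alcohol.
pendant –OCH3: C–O–C with sp³ C, no adjacent C=O → ether.
–OH on an sp³ carbon → alcohol (secondary).
pendant –COCH3: carbonyl C bonded to two carbons → ketone.
–C(=O)NH2: carbonyl C bonded to C and to N → amide (the N is not a separate amine).
Ketone appears at: CO, CH(COCH3), CH(COCH3), CH(COCH3) → 4.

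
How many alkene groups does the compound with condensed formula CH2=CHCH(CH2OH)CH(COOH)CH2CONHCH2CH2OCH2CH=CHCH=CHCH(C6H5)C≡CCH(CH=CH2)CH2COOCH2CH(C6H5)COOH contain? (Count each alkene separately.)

Taking each segment in turn:
  CH2=CH: C=C double bond → alkene.
  CH(CH2OH): pendant –CH2OH on an sp³ backbone C → alcohol.
  CH(COOH): pendant –COOH: carbonyl C bonded to C and –OH → carboxylic acid.
  CH2CONHCH2: –C(=O)–N– linkage → amide (the N is not an amine).
  CH2OCH2: C–O–C with sp³ carbons on both sides and no adjacent C=O → ether.
  CH=CH: C=C double bond → alkene.
  CH=CH: C=C double bond → alkene.
  CH(C6H5): pendant –C6H5: benzene ring → arene.
  C≡C: C≡C triple bond → alkyne.
  CH(CH=CH2): pendant –CH=CH2: C=C double bond → alkene.
  CH2COOCH2: –C(=O)–O–C with C on the carbonyl side → ester.
  CH(C6H5): pendant –C6H5: benzene ring → arene.
  COOH: –COOH: carbonyl C bonded to –OH and C → carboxylic acid (the –OH is not a separate alcohol).
Alkene appears at: CH2=CH, CH=CH, CH=CH, CH(CH=CH2) → 4.

4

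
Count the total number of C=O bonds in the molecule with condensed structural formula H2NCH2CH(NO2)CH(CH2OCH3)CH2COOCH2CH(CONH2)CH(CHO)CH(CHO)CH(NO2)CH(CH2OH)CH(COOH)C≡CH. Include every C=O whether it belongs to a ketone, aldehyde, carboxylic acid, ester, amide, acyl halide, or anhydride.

CH2COOCH2: ester, 1 C=O (running total 1).
CH(CONH2): amide, 1 C=O (running total 2).
CH(CHO): aldehyde, 1 C=O (running total 3).
CH(CHO): aldehyde, 1 C=O (running total 4).
CH(COOH): carboxylic acid, 1 C=O (running total 5).

5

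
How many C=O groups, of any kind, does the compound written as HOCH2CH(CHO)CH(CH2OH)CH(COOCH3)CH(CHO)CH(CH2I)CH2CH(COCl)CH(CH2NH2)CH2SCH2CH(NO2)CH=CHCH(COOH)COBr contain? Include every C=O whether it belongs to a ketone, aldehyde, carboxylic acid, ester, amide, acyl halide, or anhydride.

6

CH(CHO): aldehyde, 1 C=O (running total 1).
CH(COOCH3): ester, 1 C=O (running total 2).
CH(CHO): aldehyde, 1 C=O (running total 3).
CH(COCl): acyl halide, 1 C=O (running total 4).
CH(COOH): carboxylic acid, 1 C=O (running total 5).
COBr: acyl halide, 1 C=O (running total 6).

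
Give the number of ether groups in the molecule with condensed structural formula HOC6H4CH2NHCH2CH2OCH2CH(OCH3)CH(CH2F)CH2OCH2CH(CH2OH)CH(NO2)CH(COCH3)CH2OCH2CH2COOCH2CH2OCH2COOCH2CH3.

Taking each segment in turn:
  HOC6H4: –OH attached directly to an aromatic ring → phenol (not alcohol); the ring itself is an arene.
  CH2NHCH2: C–N–C with sp³ carbons and no adjacent C=O → amine (secondary).
  CH2OCH2: C–O–C with sp³ carbons on both sides and no adjacent C=O → ether.
  CH(OCH3): pendant –OCH3: C–O–C with sp³ C, no adjacent C=O → ether.
  CH(CH2F): pendant –CH2X: halogen on sp³ carbon → alkyl halide.
  CH2OCH2: C–O–C with sp³ carbons on both sides and no adjacent C=O → ether.
  CH(CH2OH): pendant –CH2OH on an sp³ backbone C → alcohol.
  CH(NO2): –NO2 on an sp³ carbon → nitro (the N=O is not a carbonyl).
  CH(COCH3): pendant –COCH3: carbonyl C bonded to two carbons → ketone.
  CH2OCH2: C–O–C with sp³ carbons on both sides and no adjacent C=O → ether.
  CH2COOCH2: –C(=O)–O–C with C on the carbonyl side → ester.
  CH2OCH2: C–O–C with sp³ carbons on both sides and no adjacent C=O → ether.
  COOCH2CH3: –C(=O)OCH2CH3: carbonyl C bonded to C and to –OEt → ester.
Ether appears at: CH2OCH2, CH(OCH3), CH2OCH2, CH2OCH2, CH2OCH2 → 5.

5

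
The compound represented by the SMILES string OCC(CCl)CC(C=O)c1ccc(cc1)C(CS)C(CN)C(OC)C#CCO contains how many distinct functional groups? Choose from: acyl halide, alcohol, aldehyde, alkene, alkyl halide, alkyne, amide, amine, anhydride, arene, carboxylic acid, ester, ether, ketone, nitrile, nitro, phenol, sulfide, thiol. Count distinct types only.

HO– on an sp³ carbon → alcohol.
pendant –CH2X: halogen on sp³ carbon → alkyl halide.
pendant –CHO: carbonyl C bonded to C and H → aldehyde.
para-disubstituted benzene ring → arene.
pendant –CH2SH → thiol.
pendant –CH2NH2: N on sp³ C, no adjacent C=O → amine.
pendant –OCH3: C–O–C with sp³ C, no adjacent C=O → ether.
C≡C triple bond → alkyne.
–OH on an sp³ carbon → alcohol.
Distinct types present: alcohol, aldehyde, alkyl halide, alkyne, amine, arene, ether, thiol.

8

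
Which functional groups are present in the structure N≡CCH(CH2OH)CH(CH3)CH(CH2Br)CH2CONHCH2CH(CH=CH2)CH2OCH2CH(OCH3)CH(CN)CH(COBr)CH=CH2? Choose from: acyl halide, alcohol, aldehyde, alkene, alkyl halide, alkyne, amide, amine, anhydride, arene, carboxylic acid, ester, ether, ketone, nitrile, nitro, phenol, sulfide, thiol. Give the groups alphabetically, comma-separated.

N≡C–: carbon triple-bonded to nitrogen → nitrile.
pendant –CH2OH on an sp³ backbone C → alcohol.
pendant –CH2X: halogen on sp³ carbon → alkyl halide.
–C(=O)–N– linkage → amide (the N is not an amine).
pendant –CH=CH2: C=C double bond → alkene.
C–O–C with sp³ carbons on both sides and no adjacent C=O → ether.
pendant –OCH3: C–O–C with sp³ C, no adjacent C=O → ether.
pendant –C≡N: nitrile.
pendant –C(=O)X: carbonyl C bonded to C and halogen → acyl halide.
C=C double bond → alkene.

acyl halide, alcohol, alkene, alkyl halide, amide, ether, nitrile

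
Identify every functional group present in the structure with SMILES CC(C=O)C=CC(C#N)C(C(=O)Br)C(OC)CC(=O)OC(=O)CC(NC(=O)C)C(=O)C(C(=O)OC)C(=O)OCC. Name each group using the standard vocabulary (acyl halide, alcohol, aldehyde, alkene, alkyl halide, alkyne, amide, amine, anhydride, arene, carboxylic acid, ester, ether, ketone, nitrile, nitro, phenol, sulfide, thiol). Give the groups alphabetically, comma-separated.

Working along the chain:
  CH(CHO): pendant –CHO: carbonyl C bonded to C and H → aldehyde.
  CH=CH: C=C double bond → alkene.
  CH(CN): pendant –C≡N: nitrile.
  CH(COBr): pendant –C(=O)X: carbonyl C bonded to C and halogen → acyl halide.
  CH(OCH3): pendant –OCH3: C–O–C with sp³ C, no adjacent C=O → ether.
  CH2CO-O-COCH2: two acyl groups sharing one oxygen, –C(=O)–O–C(=O)– → anhydride.
  CH(NHCOCH3): pendant –NHC(=O)CH3: N bonded to a carbonyl → amide (not amine).
  CO: –C(=O)– with carbon on both sides → ketone.
  CH(COOCH3): pendant –COOCH3: carbonyl C bonded to C and –OCH3 → ester.
  COOCH2CH3: –C(=O)OCH2CH3: carbonyl C bonded to C and to –OEt → ester.

acyl halide, aldehyde, alkene, amide, anhydride, ester, ether, ketone, nitrile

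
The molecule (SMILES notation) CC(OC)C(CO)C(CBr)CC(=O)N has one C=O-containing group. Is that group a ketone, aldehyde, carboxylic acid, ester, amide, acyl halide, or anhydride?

The carbonyl is in the CONH2 segment: –C(=O)NH2: carbonyl C bonded to C and to N → amide (the N is not a separate amine).

amide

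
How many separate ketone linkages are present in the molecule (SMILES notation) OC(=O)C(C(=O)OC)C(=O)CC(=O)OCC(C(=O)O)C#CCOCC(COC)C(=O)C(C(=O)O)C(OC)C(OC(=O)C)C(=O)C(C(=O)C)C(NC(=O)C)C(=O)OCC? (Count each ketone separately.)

–COOH: carbonyl C bonded to –OH and C → carboxylic acid (the –OH is not a separate alcohol).
pendant –COOCH3: carbonyl C bonded to C and –OCH3 → ester.
–C(=O)– with carbon on both sides → ketone.
–C(=O)–O–C with C on the carbonyl side → ester.
pendant –COOH: carbonyl C bonded to C and –OH → carboxylic acid.
C≡C triple bond → alkyne.
C–O–C with sp³ carbons on both sides and no adjacent C=O → ether.
pendant –CH2OCH3: C–O–C linkage → ether.
–C(=O)– with carbon on both sides → ketone.
pendant –COOH: carbonyl C bonded to C and –OH → carboxylic acid.
pendant –OCH3: C–O–C with sp³ C, no adjacent C=O → ether.
pendant –OC(=O)CH3: an acyloxy group → ester.
–C(=O)– with carbon on both sides → ketone.
pendant –COCH3: carbonyl C bonded to two carbons → ketone.
pendant –NHC(=O)CH3: N bonded to a carbonyl → amide (not amine).
–C(=O)OCH2CH3: carbonyl C bonded to C and to –OEt → ester.
Ketone appears at: CO, CO, CO, CH(COCH3) → 4.

4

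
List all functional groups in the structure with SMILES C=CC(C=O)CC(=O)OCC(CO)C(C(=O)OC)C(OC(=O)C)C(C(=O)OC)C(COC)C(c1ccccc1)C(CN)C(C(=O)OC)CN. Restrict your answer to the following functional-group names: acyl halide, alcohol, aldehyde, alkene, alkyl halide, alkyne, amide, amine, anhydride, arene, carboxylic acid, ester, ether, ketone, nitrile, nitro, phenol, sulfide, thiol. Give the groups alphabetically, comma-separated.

Taking each segment in turn:
  CH2=CH: C=C double bond → alkene.
  CH(CHO): pendant –CHO: carbonyl C bonded to C and H → aldehyde.
  CH2COOCH2: –C(=O)–O–C with C on the carbonyl side → ester.
  CH(CH2OH): pendant –CH2OH on an sp³ backbone C → alcohol.
  CH(COOCH3): pendant –COOCH3: carbonyl C bonded to C and –OCH3 → ester.
  CH(OCOCH3): pendant –OC(=O)CH3: an acyloxy group → ester.
  CH(COOCH3): pendant –COOCH3: carbonyl C bonded to C and –OCH3 → ester.
  CH(CH2OCH3): pendant –CH2OCH3: C–O–C linkage → ether.
  CH(C6H5): pendant –C6H5: benzene ring → arene.
  CH(CH2NH2): pendant –CH2NH2: N on sp³ C, no adjacent C=O → amine.
  CH(COOCH3): pendant –COOCH3: carbonyl C bonded to C and –OCH3 → ester.
  CH2NH2: –NH2 on an sp³ carbon with no adjacent C=O → amine.

alcohol, aldehyde, alkene, amine, arene, ester, ether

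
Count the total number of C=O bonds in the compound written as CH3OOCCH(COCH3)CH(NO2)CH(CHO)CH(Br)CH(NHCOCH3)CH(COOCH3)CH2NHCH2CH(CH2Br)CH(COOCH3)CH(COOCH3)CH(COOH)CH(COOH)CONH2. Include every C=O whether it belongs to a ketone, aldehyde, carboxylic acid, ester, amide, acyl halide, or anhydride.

10

CH3OOC: ester, 1 C=O (running total 1).
CH(COCH3): ketone, 1 C=O (running total 2).
CH(CHO): aldehyde, 1 C=O (running total 3).
CH(NHCOCH3): amide, 1 C=O (running total 4).
CH(COOCH3): ester, 1 C=O (running total 5).
CH(COOCH3): ester, 1 C=O (running total 6).
CH(COOCH3): ester, 1 C=O (running total 7).
CH(COOH): carboxylic acid, 1 C=O (running total 8).
CH(COOH): carboxylic acid, 1 C=O (running total 9).
CONH2: amide, 1 C=O (running total 10).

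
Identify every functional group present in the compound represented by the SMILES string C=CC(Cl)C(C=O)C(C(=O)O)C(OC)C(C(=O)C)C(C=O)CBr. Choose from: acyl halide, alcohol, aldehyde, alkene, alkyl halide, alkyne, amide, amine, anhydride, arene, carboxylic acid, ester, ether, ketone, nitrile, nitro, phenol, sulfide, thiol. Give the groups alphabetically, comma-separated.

aldehyde, alkene, alkyl halide, carboxylic acid, ether, ketone

Reading the structure from left to right:
  CH2=CH: C=C double bond → alkene.
  CH(Cl): halogen on an sp³ carbon → alkyl halide.
  CH(CHO): pendant –CHO: carbonyl C bonded to C and H → aldehyde.
  CH(COOH): pendant –COOH: carbonyl C bonded to C and –OH → carboxylic acid.
  CH(OCH3): pendant –OCH3: C–O–C with sp³ C, no adjacent C=O → ether.
  CH(COCH3): pendant –COCH3: carbonyl C bonded to two carbons → ketone.
  CH(CHO): pendant –CHO: carbonyl C bonded to C and H → aldehyde.
  CH2Br: halogen on an sp³ carbon → alkyl halide.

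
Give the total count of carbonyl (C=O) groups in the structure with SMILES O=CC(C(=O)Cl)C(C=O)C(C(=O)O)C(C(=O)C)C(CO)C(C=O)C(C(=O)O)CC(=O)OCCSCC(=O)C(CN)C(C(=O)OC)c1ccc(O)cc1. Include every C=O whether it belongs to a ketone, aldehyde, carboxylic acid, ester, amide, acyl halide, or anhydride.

10

OHC: aldehyde, 1 C=O (running total 1).
CH(COCl): acyl halide, 1 C=O (running total 2).
CH(CHO): aldehyde, 1 C=O (running total 3).
CH(COOH): carboxylic acid, 1 C=O (running total 4).
CH(COCH3): ketone, 1 C=O (running total 5).
CH(CHO): aldehyde, 1 C=O (running total 6).
CH(COOH): carboxylic acid, 1 C=O (running total 7).
CH2COOCH2: ester, 1 C=O (running total 8).
CO: ketone, 1 C=O (running total 9).
CH(COOCH3): ester, 1 C=O (running total 10).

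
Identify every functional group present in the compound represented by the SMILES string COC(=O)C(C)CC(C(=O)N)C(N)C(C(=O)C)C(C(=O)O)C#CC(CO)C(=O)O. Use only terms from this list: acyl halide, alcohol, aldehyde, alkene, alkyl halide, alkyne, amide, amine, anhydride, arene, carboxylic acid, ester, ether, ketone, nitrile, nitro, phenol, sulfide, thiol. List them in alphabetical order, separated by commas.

CH3O–C(=O)–: carbonyl C bonded to C and to –OCH3 → ester (not ketone + ether).
pendant –CONH2: carbonyl C bonded to C and N → amide.
–NH2 on an sp³ carbon with no adjacent C=O → amine.
pendant –COCH3: carbonyl C bonded to two carbons → ketone.
pendant –COOH: carbonyl C bonded to C and –OH → carboxylic acid.
C≡C triple bond → alkyne.
pendant –CH2OH on an sp³ backbone C → alcohol.
–COOH: carbonyl C bonded to –OH and C → carboxylic acid (the –OH is not a separate alcohol).

alcohol, alkyne, amide, amine, carboxylic acid, ester, ketone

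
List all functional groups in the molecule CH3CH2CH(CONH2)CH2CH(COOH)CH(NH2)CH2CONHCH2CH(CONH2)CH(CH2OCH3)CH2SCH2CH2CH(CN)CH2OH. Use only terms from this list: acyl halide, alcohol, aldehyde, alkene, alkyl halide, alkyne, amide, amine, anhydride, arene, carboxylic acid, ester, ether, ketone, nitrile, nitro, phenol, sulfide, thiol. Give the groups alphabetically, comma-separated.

pendant –CONH2: carbonyl C bonded to C and N → amide.
pendant –COOH: carbonyl C bonded to C and –OH → carboxylic acid.
–NH2 on an sp³ carbon with no adjacent C=O → amine.
–C(=O)–N– linkage → amide (the N is not an amine).
pendant –CONH2: carbonyl C bonded to C and N → amide.
pendant –CH2OCH3: C–O–C linkage → ether.
C–S–C linkage → sulfide (thioether).
pendant –C≡N: nitrile.
–OH on an sp³ carbon → alcohol.

alcohol, amide, amine, carboxylic acid, ether, nitrile, sulfide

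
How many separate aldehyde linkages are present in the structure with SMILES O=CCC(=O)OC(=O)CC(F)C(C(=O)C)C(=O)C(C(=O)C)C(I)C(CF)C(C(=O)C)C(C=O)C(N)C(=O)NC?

terminal –CHO: carbonyl C bonded to H and C → aldehyde.
two acyl groups sharing one oxygen, –C(=O)–O–C(=O)– → anhydride.
halogen on an sp³ carbon → alkyl halide.
pendant –COCH3: carbonyl C bonded to two carbons → ketone.
–C(=O)– with carbon on both sides → ketone.
pendant –COCH3: carbonyl C bonded to two carbons → ketone.
halogen on an sp³ carbon → alkyl halide.
pendant –CH2X: halogen on sp³ carbon → alkyl halide.
pendant –COCH3: carbonyl C bonded to two carbons → ketone.
pendant –CHO: carbonyl C bonded to C and H → aldehyde.
–NH2 on an sp³ carbon with no adjacent C=O → amine.
–C(=O)NHCH3: carbonyl C bonded to C and to N → amide (the N is not an amine).
Aldehyde appears at: OHC, CH(CHO) → 2.

2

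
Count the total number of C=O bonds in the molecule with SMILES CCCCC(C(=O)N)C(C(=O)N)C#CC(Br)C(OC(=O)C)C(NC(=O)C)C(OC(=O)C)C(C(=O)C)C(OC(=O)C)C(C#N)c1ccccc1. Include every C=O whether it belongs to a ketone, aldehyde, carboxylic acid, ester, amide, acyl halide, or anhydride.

7

CH(CONH2): amide, 1 C=O (running total 1).
CH(CONH2): amide, 1 C=O (running total 2).
CH(OCOCH3): ester, 1 C=O (running total 3).
CH(NHCOCH3): amide, 1 C=O (running total 4).
CH(OCOCH3): ester, 1 C=O (running total 5).
CH(COCH3): ketone, 1 C=O (running total 6).
CH(OCOCH3): ester, 1 C=O (running total 7).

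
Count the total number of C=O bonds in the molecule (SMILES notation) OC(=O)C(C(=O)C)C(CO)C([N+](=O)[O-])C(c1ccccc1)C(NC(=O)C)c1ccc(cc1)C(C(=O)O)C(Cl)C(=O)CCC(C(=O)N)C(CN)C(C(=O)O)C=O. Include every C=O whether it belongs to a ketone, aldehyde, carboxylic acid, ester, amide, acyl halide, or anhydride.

HOOC: carboxylic acid, 1 C=O (running total 1).
CH(COCH3): ketone, 1 C=O (running total 2).
CH(NHCOCH3): amide, 1 C=O (running total 3).
CH(COOH): carboxylic acid, 1 C=O (running total 4).
CO: ketone, 1 C=O (running total 5).
CH(CONH2): amide, 1 C=O (running total 6).
CH(COOH): carboxylic acid, 1 C=O (running total 7).
CHO: aldehyde, 1 C=O (running total 8).

8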